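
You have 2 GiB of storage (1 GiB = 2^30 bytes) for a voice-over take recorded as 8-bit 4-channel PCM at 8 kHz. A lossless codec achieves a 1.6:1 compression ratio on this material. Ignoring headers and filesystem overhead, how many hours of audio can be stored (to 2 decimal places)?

Uncompressed byte rate = 8,000 × 1 × 4 = 32,000 bytes/s.
After 1.6:1 compression, effective rate ≈ 20000 bytes/s.
Capacity = 2 × 1,073,741,824 = 2,147,483,648 bytes.
2,147,483,648 / effective rate ≈ 107374.18 s → 29.83 hours.

29.83 hours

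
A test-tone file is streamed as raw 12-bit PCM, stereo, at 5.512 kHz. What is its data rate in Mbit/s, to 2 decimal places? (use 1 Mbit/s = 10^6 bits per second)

Bit rate = 5,512 × 12 × 2 = 132,288 bits/s.
= 0.13 Mbit/s.

0.13 Mbit/s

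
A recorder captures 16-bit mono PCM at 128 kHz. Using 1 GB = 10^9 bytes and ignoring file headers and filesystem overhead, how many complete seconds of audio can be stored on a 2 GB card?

7,812 seconds

Uncompressed byte rate = 128,000 × 2 × 1 = 256,000 bytes/s.
Capacity = 2 × 1,000,000,000 = 2,000,000,000 bytes.
2,000,000,000 / 256,000 ≈ 7812.5 s → 7,812 seconds.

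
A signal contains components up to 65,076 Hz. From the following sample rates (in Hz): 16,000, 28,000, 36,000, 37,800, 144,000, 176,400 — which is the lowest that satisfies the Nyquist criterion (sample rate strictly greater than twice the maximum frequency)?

144,000 Hz

Need sample rate > 2 × 65,076 = 130,152 Hz.
Lowest listed rate above 130,152 Hz is 144,000 Hz.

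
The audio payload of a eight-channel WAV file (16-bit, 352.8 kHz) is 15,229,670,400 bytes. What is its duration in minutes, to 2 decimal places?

44.97 minutes

Byte rate = 352,800 × 2 × 8 = 5,644,800 bytes/s.
Duration = 15,229,670,400 / 5,644,800 = 2,698 s.
2,698 s / 60 = 44.97 minutes.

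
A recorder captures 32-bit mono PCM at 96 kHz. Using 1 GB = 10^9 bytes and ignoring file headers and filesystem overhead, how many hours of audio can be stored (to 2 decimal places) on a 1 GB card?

Uncompressed byte rate = 96,000 × 4 × 1 = 384,000 bytes/s.
Capacity = 1 × 1,000,000,000 = 1,000,000,000 bytes.
1,000,000,000 / 384,000 ≈ 2604.17 s → 0.72 hours.

0.72 hours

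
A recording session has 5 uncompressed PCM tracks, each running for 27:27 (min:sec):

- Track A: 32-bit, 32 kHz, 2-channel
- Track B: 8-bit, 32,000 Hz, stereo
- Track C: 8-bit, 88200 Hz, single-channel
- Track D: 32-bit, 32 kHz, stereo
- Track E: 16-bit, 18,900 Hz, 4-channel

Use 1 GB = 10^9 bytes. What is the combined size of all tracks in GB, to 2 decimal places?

27:27 (min:sec) = 1,647 s.
Track A: 32,000 × 1,647 × 4 × 2 = 421,632,000 bytes.
Track B: 32,000 × 1,647 × 1 × 2 = 105,408,000 bytes.
Track C: 88,200 × 1,647 × 1 × 1 = 145,265,400 bytes.
Track D: 32,000 × 1,647 × 4 × 2 = 421,632,000 bytes.
Track E: 18,900 × 1,647 × 2 × 4 = 249,026,400 bytes.
Total = 1,342,963,800 bytes = 1.34 GB.

1.34 GB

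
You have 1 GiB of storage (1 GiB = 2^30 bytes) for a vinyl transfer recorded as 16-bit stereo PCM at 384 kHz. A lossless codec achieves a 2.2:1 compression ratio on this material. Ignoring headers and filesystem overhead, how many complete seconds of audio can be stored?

Uncompressed byte rate = 384,000 × 2 × 2 = 1,536,000 bytes/s.
After 2.2:1 compression, effective rate ≈ 698181.82 bytes/s.
Capacity = 1 × 1,073,741,824 = 1,073,741,824 bytes.
1,073,741,824 / effective rate ≈ 1537.91 s → 1,537 seconds.

1,537 seconds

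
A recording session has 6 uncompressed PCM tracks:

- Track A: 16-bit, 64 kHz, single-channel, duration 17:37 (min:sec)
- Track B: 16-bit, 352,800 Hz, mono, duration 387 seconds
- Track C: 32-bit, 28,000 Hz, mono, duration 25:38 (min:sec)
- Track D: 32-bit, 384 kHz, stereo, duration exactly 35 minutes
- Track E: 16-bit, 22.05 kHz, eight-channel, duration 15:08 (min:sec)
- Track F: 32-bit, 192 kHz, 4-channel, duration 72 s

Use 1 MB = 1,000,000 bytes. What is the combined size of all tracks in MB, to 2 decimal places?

Track A: 17:37 (min:sec) = 1,057 s; 64,000 × 1,057 × 2 × 1 = 135,296,000 bytes.
Track B: 352,800 × 387 × 2 × 1 = 273,067,200 bytes.
Track C: 25:38 (min:sec) = 1,538 s; 28,000 × 1,538 × 4 × 1 = 172,256,000 bytes.
Track D: exactly 35 minutes = 2,100 s; 384,000 × 2,100 × 4 × 2 = 6,451,200,000 bytes.
Track E: 15:08 (min:sec) = 908 s; 22,050 × 908 × 2 × 8 = 320,342,400 bytes.
Track F: 192,000 × 72 × 4 × 4 = 221,184,000 bytes.
Total = 7,573,345,600 bytes = 7573.35 MB.

7573.35 MB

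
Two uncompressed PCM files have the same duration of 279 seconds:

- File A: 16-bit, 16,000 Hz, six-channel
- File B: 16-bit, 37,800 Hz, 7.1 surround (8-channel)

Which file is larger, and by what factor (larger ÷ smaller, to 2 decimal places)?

File B, by a factor of 3.15

File A: 16,000 × 2 × 6 = 192,000 bytes/s.
File B: 37,800 × 2 × 8 = 604,800 bytes/s.
File B is larger; ratio = 168,739,200 / 53,568,000 = 3.15.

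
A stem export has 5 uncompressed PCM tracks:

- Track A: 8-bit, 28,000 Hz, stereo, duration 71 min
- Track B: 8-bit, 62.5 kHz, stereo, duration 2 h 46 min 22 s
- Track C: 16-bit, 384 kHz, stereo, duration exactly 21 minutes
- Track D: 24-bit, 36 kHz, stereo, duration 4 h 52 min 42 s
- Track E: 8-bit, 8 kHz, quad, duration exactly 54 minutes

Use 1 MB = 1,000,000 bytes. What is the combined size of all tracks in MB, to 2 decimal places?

Track A: 71 min = 4,260 s; 28,000 × 4,260 × 1 × 2 = 238,560,000 bytes.
Track B: 2 h 46 min 22 s = 9,982 s; 62,500 × 9,982 × 1 × 2 = 1,247,750,000 bytes.
Track C: exactly 21 minutes = 1,260 s; 384,000 × 1,260 × 2 × 2 = 1,935,360,000 bytes.
Track D: 4 h 52 min 42 s = 17,562 s; 36,000 × 17,562 × 3 × 2 = 3,793,392,000 bytes.
Track E: exactly 54 minutes = 3,240 s; 8,000 × 3,240 × 1 × 4 = 103,680,000 bytes.
Total = 7,318,742,000 bytes = 7318.74 MB.

7318.74 MB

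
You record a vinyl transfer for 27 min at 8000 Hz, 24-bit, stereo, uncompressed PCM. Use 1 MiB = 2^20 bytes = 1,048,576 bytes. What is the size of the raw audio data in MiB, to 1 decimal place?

74.2 MiB

Duration = 27 min = 1,620 s.
Bytes = 8,000 samples/s × 1,620 s × 3 bytes/sample × 2 ch = 77,760,000 bytes.
77,760,000 / 1,048,576 = 74.2 MiB.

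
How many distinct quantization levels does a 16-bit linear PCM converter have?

65,536 levels

2^16 = 65,536.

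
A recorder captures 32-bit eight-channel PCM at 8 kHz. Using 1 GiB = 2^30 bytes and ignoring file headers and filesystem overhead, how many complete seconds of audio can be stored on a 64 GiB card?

268,435 seconds

Uncompressed byte rate = 8,000 × 4 × 8 = 256,000 bytes/s.
Capacity = 64 × 1,073,741,824 = 68,719,476,736 bytes.
68,719,476,736 / 256,000 ≈ 268435.46 s → 268,435 seconds.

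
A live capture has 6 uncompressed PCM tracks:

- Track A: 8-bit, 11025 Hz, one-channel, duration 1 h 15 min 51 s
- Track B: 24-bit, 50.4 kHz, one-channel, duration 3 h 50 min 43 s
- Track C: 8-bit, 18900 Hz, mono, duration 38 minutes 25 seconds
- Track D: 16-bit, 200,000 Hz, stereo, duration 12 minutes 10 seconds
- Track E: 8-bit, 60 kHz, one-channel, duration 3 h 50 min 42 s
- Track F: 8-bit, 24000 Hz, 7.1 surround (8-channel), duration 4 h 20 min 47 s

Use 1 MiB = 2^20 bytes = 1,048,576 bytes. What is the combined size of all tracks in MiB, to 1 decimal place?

6299.5 MiB

Track A: 1 h 15 min 51 s = 4,551 s; 11,025 × 4,551 × 1 × 1 = 50,174,775 bytes.
Track B: 3 h 50 min 43 s = 13,843 s; 50,400 × 13,843 × 3 × 1 = 2,093,061,600 bytes.
Track C: 38 minutes 25 seconds = 2,305 s; 18,900 × 2,305 × 1 × 1 = 43,564,500 bytes.
Track D: 12 minutes 10 seconds = 730 s; 200,000 × 730 × 2 × 2 = 584,000,000 bytes.
Track E: 3 h 50 min 42 s = 13,842 s; 60,000 × 13,842 × 1 × 1 = 830,520,000 bytes.
Track F: 4 h 20 min 47 s = 15,647 s; 24,000 × 15,647 × 1 × 8 = 3,004,224,000 bytes.
Total = 6,605,544,875 bytes = 6299.5 MiB.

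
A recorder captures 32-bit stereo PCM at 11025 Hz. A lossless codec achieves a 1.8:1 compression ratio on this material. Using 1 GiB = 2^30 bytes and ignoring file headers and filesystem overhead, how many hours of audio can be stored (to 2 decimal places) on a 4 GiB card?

24.35 hours

Uncompressed byte rate = 11,025 × 4 × 2 = 88,200 bytes/s.
After 1.8:1 compression, effective rate ≈ 49000 bytes/s.
Capacity = 4 × 1,073,741,824 = 4,294,967,296 bytes.
4,294,967,296 / effective rate ≈ 87652.39 s → 24.35 hours.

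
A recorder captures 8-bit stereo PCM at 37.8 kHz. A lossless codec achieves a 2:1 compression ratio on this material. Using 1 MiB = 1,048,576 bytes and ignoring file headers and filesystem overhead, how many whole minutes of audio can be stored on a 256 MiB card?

Uncompressed byte rate = 37,800 × 1 × 2 = 75,600 bytes/s.
After 2:1 compression, effective rate ≈ 37800 bytes/s.
Capacity = 256 × 1,048,576 = 268,435,456 bytes.
268,435,456 / effective rate ≈ 7101.47 s → 118 minutes.

118 minutes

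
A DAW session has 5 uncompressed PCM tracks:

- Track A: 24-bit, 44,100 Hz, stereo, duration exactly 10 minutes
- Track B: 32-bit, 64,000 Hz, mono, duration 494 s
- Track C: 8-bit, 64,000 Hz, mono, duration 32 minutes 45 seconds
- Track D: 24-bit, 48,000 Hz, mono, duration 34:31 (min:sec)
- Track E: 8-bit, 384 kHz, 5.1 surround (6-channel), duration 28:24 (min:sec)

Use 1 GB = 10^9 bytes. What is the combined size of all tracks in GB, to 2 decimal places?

Track A: exactly 10 minutes = 600 s; 44,100 × 600 × 3 × 2 = 158,760,000 bytes.
Track B: 64,000 × 494 × 4 × 1 = 126,464,000 bytes.
Track C: 32 minutes 45 seconds = 1,965 s; 64,000 × 1,965 × 1 × 1 = 125,760,000 bytes.
Track D: 34:31 (min:sec) = 2,071 s; 48,000 × 2,071 × 3 × 1 = 298,224,000 bytes.
Track E: 28:24 (min:sec) = 1,704 s; 384,000 × 1,704 × 1 × 6 = 3,926,016,000 bytes.
Total = 4,635,224,000 bytes = 4.64 GB.

4.64 GB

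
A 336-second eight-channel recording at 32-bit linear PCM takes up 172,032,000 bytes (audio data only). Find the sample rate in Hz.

Bytes = sample_rate × seconds × bytes_per_sample × channels.
sample_rate = 172,032,000 / (336 × 4 × 8) = 172,032,000 / 10,752 = 16,000 Hz.

16,000 Hz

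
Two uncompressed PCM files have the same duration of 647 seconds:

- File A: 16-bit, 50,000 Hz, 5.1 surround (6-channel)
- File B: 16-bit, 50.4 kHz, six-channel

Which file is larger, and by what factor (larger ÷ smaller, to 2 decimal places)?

File A: 50,000 × 2 × 6 = 600,000 bytes/s.
File B: 50,400 × 2 × 6 = 604,800 bytes/s.
File B is larger; ratio = 391,305,600 / 388,200,000 = 1.01.

File B, by a factor of 1.01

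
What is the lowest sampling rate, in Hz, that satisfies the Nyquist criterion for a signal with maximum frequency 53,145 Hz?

106,290 Hz

Minimum sample rate = 2 × 53,145 Hz = 106,290 Hz.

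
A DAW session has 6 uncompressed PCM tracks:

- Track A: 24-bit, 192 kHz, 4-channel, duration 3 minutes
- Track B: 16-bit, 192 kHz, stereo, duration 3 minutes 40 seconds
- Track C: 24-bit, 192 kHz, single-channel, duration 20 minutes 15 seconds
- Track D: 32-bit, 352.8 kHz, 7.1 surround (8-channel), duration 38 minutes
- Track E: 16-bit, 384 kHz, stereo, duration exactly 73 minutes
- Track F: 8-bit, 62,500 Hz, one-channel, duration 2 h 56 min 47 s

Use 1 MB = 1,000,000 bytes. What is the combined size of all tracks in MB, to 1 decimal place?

34414.4 MB

Track A: 3 minutes = 180 s; 192,000 × 180 × 3 × 4 = 414,720,000 bytes.
Track B: 3 minutes 40 seconds = 220 s; 192,000 × 220 × 2 × 2 = 168,960,000 bytes.
Track C: 20 minutes 15 seconds = 1,215 s; 192,000 × 1,215 × 3 × 1 = 699,840,000 bytes.
Track D: 38 minutes = 2,280 s; 352,800 × 2,280 × 4 × 8 = 25,740,288,000 bytes.
Track E: exactly 73 minutes = 4,380 s; 384,000 × 4,380 × 2 × 2 = 6,727,680,000 bytes.
Track F: 2 h 56 min 47 s = 10,607 s; 62,500 × 10,607 × 1 × 1 = 662,937,500 bytes.
Total = 34,414,425,500 bytes = 34414.4 MB.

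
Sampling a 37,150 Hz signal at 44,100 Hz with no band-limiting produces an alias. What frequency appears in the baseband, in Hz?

6,950 Hz

Nyquist = 44,100/2 = 22,050 Hz; 37,150 Hz exceeds it.
Alias = |37,150 − 1×44,100| = |37,150 − 44,100| = 6,950 Hz.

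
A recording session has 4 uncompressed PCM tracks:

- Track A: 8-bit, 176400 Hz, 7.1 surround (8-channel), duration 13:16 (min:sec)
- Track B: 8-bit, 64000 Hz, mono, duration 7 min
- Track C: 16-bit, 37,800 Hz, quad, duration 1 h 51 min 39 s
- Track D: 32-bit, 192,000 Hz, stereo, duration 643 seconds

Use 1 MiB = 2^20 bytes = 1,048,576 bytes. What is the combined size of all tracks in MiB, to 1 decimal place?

Track A: 13:16 (min:sec) = 796 s; 176,400 × 796 × 1 × 8 = 1,123,315,200 bytes.
Track B: 7 min = 420 s; 64,000 × 420 × 1 × 1 = 26,880,000 bytes.
Track C: 1 h 51 min 39 s = 6,699 s; 37,800 × 6,699 × 2 × 4 = 2,025,777,600 bytes.
Track D: 192,000 × 643 × 4 × 2 = 987,648,000 bytes.
Total = 4,163,620,800 bytes = 3970.7 MiB.

3970.7 MiB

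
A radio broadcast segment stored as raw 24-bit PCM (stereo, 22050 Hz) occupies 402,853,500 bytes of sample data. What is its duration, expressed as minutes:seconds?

50:45

Byte rate = 22,050 × 3 × 2 = 132,300 bytes/s.
Duration = 402,853,500 / 132,300 = 3,045 s.
3,045 s = 50:45.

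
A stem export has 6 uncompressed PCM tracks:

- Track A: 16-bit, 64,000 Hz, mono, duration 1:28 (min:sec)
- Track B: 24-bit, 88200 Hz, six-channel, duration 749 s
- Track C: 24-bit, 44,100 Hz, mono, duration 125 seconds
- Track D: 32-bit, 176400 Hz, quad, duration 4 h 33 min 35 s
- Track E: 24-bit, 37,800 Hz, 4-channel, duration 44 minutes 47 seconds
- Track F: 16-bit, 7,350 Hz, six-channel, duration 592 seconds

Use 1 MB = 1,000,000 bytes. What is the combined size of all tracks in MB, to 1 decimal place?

48817.6 MB

Track A: 1:28 (min:sec) = 88 s; 64,000 × 88 × 2 × 1 = 11,264,000 bytes.
Track B: 88,200 × 749 × 3 × 6 = 1,189,112,400 bytes.
Track C: 44,100 × 125 × 3 × 1 = 16,537,500 bytes.
Track D: 4 h 33 min 35 s = 16,415 s; 176,400 × 16,415 × 4 × 4 = 46,329,696,000 bytes.
Track E: 44 minutes 47 seconds = 2,687 s; 37,800 × 2,687 × 3 × 4 = 1,218,823,200 bytes.
Track F: 7,350 × 592 × 2 × 6 = 52,214,400 bytes.
Total = 48,817,647,500 bytes = 48817.6 MB.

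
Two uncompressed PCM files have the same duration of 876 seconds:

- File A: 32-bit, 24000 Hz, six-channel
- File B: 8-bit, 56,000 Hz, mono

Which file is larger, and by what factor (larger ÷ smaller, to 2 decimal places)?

File A, by a factor of 10.29

File A: 24,000 × 4 × 6 = 576,000 bytes/s.
File B: 56,000 × 1 × 1 = 56,000 bytes/s.
File A is larger; ratio = 504,576,000 / 49,056,000 = 10.29.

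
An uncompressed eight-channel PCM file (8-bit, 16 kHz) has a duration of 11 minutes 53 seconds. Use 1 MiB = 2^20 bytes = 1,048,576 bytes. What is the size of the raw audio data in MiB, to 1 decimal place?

Duration = 11 minutes 53 seconds = 713 s.
Bytes = 16,000 samples/s × 713 s × 1 bytes/sample × 8 ch = 91,264,000 bytes.
91,264,000 / 1,048,576 = 87.0 MiB.

87.0 MiB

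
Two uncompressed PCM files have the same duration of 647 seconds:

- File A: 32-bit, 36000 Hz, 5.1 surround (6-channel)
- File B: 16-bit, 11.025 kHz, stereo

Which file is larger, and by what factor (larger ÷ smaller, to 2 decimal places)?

File A, by a factor of 19.59

File A: 36,000 × 4 × 6 = 864,000 bytes/s.
File B: 11,025 × 2 × 2 = 44,100 bytes/s.
File A is larger; ratio = 559,008,000 / 28,532,700 = 19.59.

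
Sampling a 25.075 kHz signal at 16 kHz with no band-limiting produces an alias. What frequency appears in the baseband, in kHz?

Nyquist = 16,000/2 = 8,000 Hz; 25,075 Hz exceeds it.
Alias = |25,075 − 2×16,000| = |25,075 − 32,000| = 6,925 Hz = 6.925 kHz.

6.925 kHz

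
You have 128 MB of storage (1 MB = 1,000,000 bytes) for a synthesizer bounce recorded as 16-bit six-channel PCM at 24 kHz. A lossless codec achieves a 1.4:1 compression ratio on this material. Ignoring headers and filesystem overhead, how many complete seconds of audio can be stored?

Uncompressed byte rate = 24,000 × 2 × 6 = 288,000 bytes/s.
After 1.4:1 compression, effective rate ≈ 205714.29 bytes/s.
Capacity = 128 × 1,000,000 = 128,000,000 bytes.
128,000,000 / effective rate ≈ 622.22 s → 622 seconds.

622 seconds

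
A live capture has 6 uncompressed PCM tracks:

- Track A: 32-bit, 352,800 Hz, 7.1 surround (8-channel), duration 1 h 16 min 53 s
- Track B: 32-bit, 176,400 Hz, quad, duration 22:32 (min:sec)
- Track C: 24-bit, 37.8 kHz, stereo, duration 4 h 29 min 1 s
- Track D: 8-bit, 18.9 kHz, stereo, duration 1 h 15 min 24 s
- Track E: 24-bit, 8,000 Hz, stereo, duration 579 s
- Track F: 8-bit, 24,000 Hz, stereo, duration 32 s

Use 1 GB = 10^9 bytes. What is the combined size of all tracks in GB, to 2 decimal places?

59.76 GB

Track A: 1 h 16 min 53 s = 4,613 s; 352,800 × 4,613 × 4 × 8 = 52,078,924,800 bytes.
Track B: 22:32 (min:sec) = 1,352 s; 176,400 × 1,352 × 4 × 4 = 3,815,884,800 bytes.
Track C: 4 h 29 min 1 s = 16,141 s; 37,800 × 16,141 × 3 × 2 = 3,660,778,800 bytes.
Track D: 1 h 15 min 24 s = 4,524 s; 18,900 × 4,524 × 1 × 2 = 171,007,200 bytes.
Track E: 8,000 × 579 × 3 × 2 = 27,792,000 bytes.
Track F: 24,000 × 32 × 1 × 2 = 1,536,000 bytes.
Total = 59,755,923,600 bytes = 59.76 GB.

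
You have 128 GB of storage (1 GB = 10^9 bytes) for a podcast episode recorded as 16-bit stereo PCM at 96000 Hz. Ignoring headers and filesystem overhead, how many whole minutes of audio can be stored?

Uncompressed byte rate = 96,000 × 2 × 2 = 384,000 bytes/s.
Capacity = 128 × 1,000,000,000 = 128,000,000,000 bytes.
128,000,000,000 / 384,000 ≈ 333333.33 s → 5,555 minutes.

5,555 minutes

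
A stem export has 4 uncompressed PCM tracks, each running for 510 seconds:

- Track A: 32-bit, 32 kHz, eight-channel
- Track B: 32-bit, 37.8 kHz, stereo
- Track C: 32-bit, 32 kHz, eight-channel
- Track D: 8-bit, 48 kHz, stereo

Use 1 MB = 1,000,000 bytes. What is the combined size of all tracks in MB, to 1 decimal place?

1247.7 MB

Track A: 32,000 × 510 × 4 × 8 = 522,240,000 bytes.
Track B: 37,800 × 510 × 4 × 2 = 154,224,000 bytes.
Track C: 32,000 × 510 × 4 × 8 = 522,240,000 bytes.
Track D: 48,000 × 510 × 1 × 2 = 48,960,000 bytes.
Total = 1,247,664,000 bytes = 1247.7 MB.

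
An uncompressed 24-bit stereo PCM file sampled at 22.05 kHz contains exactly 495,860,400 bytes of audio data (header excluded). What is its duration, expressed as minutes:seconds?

62:28

Byte rate = 22,050 × 3 × 2 = 132,300 bytes/s.
Duration = 495,860,400 / 132,300 = 3,748 s.
3,748 s = 62:28.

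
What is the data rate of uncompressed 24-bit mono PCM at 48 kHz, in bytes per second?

Bit rate = 48,000 × 24 × 1 = 1,152,000 bits/s.
1,152,000 / 8 = 144,000 bytes/s.

144,000 bytes/s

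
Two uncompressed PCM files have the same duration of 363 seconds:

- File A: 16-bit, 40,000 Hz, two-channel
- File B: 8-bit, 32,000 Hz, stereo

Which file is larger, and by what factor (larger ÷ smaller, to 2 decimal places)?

File A: 40,000 × 2 × 2 = 160,000 bytes/s.
File B: 32,000 × 1 × 2 = 64,000 bytes/s.
File A is larger; ratio = 58,080,000 / 23,232,000 = 2.50.

File A, by a factor of 2.50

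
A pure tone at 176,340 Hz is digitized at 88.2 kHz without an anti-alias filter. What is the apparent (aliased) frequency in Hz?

60 Hz

Nyquist = 88,200/2 = 44,100 Hz; 176,340 Hz exceeds it.
Alias = |176,340 − 2×88,200| = |176,340 − 176,400| = 60 Hz.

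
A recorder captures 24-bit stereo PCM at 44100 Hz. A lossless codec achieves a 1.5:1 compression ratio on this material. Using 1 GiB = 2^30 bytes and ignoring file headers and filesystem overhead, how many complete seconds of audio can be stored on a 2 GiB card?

12,173 seconds

Uncompressed byte rate = 44,100 × 3 × 2 = 264,600 bytes/s.
After 1.5:1 compression, effective rate ≈ 176400 bytes/s.
Capacity = 2 × 1,073,741,824 = 2,147,483,648 bytes.
2,147,483,648 / effective rate ≈ 12173.94 s → 12,173 seconds.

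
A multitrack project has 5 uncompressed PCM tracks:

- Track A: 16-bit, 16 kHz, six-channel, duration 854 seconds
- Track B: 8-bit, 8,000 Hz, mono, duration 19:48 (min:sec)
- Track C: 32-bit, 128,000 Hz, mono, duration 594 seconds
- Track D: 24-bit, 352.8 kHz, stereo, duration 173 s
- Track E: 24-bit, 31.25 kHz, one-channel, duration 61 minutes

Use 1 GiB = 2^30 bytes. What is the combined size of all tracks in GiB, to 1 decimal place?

1.1 GiB

Track A: 16,000 × 854 × 2 × 6 = 163,968,000 bytes.
Track B: 19:48 (min:sec) = 1,188 s; 8,000 × 1,188 × 1 × 1 = 9,504,000 bytes.
Track C: 128,000 × 594 × 4 × 1 = 304,128,000 bytes.
Track D: 352,800 × 173 × 3 × 2 = 366,206,400 bytes.
Track E: 61 minutes = 3,660 s; 31,250 × 3,660 × 3 × 1 = 343,125,000 bytes.
Total = 1,186,931,400 bytes = 1.1 GiB.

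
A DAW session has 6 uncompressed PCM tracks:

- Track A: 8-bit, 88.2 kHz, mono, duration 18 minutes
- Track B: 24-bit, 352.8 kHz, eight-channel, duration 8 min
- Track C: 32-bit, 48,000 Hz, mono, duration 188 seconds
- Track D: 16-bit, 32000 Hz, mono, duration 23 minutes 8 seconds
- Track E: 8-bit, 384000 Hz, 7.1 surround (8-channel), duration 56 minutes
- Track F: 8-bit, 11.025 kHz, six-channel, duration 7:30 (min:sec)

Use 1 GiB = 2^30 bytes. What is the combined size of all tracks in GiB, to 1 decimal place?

13.6 GiB

Track A: 18 minutes = 1,080 s; 88,200 × 1,080 × 1 × 1 = 95,256,000 bytes.
Track B: 8 min = 480 s; 352,800 × 480 × 3 × 8 = 4,064,256,000 bytes.
Track C: 48,000 × 188 × 4 × 1 = 36,096,000 bytes.
Track D: 23 minutes 8 seconds = 1,388 s; 32,000 × 1,388 × 2 × 1 = 88,832,000 bytes.
Track E: 56 minutes = 3,360 s; 384,000 × 3,360 × 1 × 8 = 10,321,920,000 bytes.
Track F: 7:30 (min:sec) = 450 s; 11,025 × 450 × 1 × 6 = 29,767,500 bytes.
Total = 14,636,127,500 bytes = 13.6 GiB.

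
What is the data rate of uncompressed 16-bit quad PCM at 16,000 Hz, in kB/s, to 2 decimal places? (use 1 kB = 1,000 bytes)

Bit rate = 16,000 × 16 × 4 = 1,024,000 bits/s.
1,024,000 / 8 = 128,000 B/s = 128.00 kB/s.

128.00 kB/s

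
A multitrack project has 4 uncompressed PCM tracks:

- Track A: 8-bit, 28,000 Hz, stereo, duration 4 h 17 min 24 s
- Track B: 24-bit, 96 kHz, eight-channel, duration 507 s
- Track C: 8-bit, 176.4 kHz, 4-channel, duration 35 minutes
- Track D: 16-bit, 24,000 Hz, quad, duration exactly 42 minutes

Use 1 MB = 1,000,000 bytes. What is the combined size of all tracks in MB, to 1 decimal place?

3998.6 MB

Track A: 4 h 17 min 24 s = 15,444 s; 28,000 × 15,444 × 1 × 2 = 864,864,000 bytes.
Track B: 96,000 × 507 × 3 × 8 = 1,168,128,000 bytes.
Track C: 35 minutes = 2,100 s; 176,400 × 2,100 × 1 × 4 = 1,481,760,000 bytes.
Track D: exactly 42 minutes = 2,520 s; 24,000 × 2,520 × 2 × 4 = 483,840,000 bytes.
Total = 3,998,592,000 bytes = 3998.6 MB.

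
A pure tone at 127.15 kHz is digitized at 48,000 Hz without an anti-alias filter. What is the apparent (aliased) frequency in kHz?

Nyquist = 48,000/2 = 24,000 Hz; 127,150 Hz exceeds it.
Alias = |127,150 − 3×48,000| = |127,150 − 144,000| = 16,850 Hz = 16.85 kHz.

16.85 kHz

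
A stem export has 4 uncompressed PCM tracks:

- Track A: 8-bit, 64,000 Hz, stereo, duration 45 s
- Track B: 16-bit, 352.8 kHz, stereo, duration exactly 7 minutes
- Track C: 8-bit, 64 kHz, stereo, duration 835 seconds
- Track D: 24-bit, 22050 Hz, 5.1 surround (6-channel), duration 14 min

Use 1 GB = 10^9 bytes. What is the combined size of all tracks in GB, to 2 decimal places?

1.04 GB

Track A: 64,000 × 45 × 1 × 2 = 5,760,000 bytes.
Track B: exactly 7 minutes = 420 s; 352,800 × 420 × 2 × 2 = 592,704,000 bytes.
Track C: 64,000 × 835 × 1 × 2 = 106,880,000 bytes.
Track D: 14 min = 840 s; 22,050 × 840 × 3 × 6 = 333,396,000 bytes.
Total = 1,038,740,000 bytes = 1.04 GB.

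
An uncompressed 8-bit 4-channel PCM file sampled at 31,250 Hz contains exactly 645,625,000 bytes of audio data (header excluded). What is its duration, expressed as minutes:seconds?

86:05

Byte rate = 31,250 × 1 × 4 = 125,000 bytes/s.
Duration = 645,625,000 / 125,000 = 5,165 s.
5,165 s = 86:05.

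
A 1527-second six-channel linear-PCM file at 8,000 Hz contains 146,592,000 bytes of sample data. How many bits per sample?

Bytes per sample = 146,592,000 / (8,000 × 1,527 × 6) = 146,592,000 / 73,296,000 = 2.
Bit depth = 2 × 8 = 16 bits.

16 bits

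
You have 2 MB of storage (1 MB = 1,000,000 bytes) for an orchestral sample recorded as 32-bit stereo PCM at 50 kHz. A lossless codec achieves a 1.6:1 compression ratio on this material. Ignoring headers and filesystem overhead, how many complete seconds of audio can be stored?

Uncompressed byte rate = 50,000 × 4 × 2 = 400,000 bytes/s.
After 1.6:1 compression, effective rate ≈ 250000 bytes/s.
Capacity = 2 × 1,000,000 = 2,000,000 bytes.
2,000,000 / effective rate ≈ 8 s → 8 seconds.

8 seconds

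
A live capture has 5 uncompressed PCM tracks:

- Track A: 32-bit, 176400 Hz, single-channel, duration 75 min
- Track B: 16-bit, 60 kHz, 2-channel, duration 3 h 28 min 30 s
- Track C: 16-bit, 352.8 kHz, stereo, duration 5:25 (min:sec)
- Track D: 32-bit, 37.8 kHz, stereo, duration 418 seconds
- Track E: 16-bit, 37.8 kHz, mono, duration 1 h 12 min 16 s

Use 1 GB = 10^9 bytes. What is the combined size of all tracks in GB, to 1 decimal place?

7.1 GB

Track A: 75 min = 4,500 s; 176,400 × 4,500 × 4 × 1 = 3,175,200,000 bytes.
Track B: 3 h 28 min 30 s = 12,510 s; 60,000 × 12,510 × 2 × 2 = 3,002,400,000 bytes.
Track C: 5:25 (min:sec) = 325 s; 352,800 × 325 × 2 × 2 = 458,640,000 bytes.
Track D: 37,800 × 418 × 4 × 2 = 126,403,200 bytes.
Track E: 1 h 12 min 16 s = 4,336 s; 37,800 × 4,336 × 2 × 1 = 327,801,600 bytes.
Total = 7,090,444,800 bytes = 7.1 GB.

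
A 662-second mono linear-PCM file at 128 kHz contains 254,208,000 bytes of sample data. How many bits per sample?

Bytes per sample = 254,208,000 / (128,000 × 662 × 1) = 254,208,000 / 84,736,000 = 3.
Bit depth = 3 × 8 = 24 bits.

24 bits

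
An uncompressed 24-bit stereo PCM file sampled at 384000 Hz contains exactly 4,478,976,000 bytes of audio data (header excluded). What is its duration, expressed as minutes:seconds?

Byte rate = 384,000 × 3 × 2 = 2,304,000 bytes/s.
Duration = 4,478,976,000 / 2,304,000 = 1,944 s.
1,944 s = 32:24.

32:24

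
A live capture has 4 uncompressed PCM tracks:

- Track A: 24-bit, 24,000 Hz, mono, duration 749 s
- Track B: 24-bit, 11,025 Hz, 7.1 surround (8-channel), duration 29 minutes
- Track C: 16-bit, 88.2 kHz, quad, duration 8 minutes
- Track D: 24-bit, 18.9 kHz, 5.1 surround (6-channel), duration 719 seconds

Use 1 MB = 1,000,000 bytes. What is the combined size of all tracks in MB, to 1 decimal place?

Track A: 24,000 × 749 × 3 × 1 = 53,928,000 bytes.
Track B: 29 minutes = 1,740 s; 11,025 × 1,740 × 3 × 8 = 460,404,000 bytes.
Track C: 8 minutes = 480 s; 88,200 × 480 × 2 × 4 = 338,688,000 bytes.
Track D: 18,900 × 719 × 3 × 6 = 244,603,800 bytes.
Total = 1,097,623,800 bytes = 1097.6 MB.

1097.6 MB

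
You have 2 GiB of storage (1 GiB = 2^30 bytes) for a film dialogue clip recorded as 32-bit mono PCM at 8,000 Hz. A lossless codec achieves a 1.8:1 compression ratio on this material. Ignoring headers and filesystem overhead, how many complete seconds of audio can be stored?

120,795 seconds

Uncompressed byte rate = 8,000 × 4 × 1 = 32,000 bytes/s.
After 1.8:1 compression, effective rate ≈ 17777.78 bytes/s.
Capacity = 2 × 1,073,741,824 = 2,147,483,648 bytes.
2,147,483,648 / effective rate ≈ 120795.96 s → 120,795 seconds.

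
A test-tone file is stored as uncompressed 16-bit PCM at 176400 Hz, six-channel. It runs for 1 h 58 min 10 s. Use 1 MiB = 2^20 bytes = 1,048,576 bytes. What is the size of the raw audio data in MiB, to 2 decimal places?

14312.85 MiB

Duration = 1 h 58 min 10 s = 7,090 s.
Bytes = 176,400 samples/s × 7,090 s × 2 bytes/sample × 6 ch = 15,008,112,000 bytes.
15,008,112,000 / 1,048,576 = 14312.85 MiB.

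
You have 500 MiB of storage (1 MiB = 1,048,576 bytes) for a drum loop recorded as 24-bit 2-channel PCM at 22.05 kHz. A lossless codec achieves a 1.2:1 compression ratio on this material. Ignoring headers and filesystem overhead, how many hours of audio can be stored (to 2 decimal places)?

1.32 hours

Uncompressed byte rate = 22,050 × 3 × 2 = 132,300 bytes/s.
After 1.2:1 compression, effective rate ≈ 110250 bytes/s.
Capacity = 500 × 1,048,576 = 524,288,000 bytes.
524,288,000 / effective rate ≈ 4755.45 s → 1.32 hours.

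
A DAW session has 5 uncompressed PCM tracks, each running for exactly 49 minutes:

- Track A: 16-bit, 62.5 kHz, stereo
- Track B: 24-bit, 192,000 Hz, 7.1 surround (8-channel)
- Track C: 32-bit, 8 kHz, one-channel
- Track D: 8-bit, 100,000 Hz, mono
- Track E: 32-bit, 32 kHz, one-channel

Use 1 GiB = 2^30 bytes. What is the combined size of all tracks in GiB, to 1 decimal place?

exactly 49 minutes = 2,940 s.
Track A: 62,500 × 2,940 × 2 × 2 = 735,000,000 bytes.
Track B: 192,000 × 2,940 × 3 × 8 = 13,547,520,000 bytes.
Track C: 8,000 × 2,940 × 4 × 1 = 94,080,000 bytes.
Track D: 100,000 × 2,940 × 1 × 1 = 294,000,000 bytes.
Track E: 32,000 × 2,940 × 4 × 1 = 376,320,000 bytes.
Total = 15,046,920,000 bytes = 14.0 GiB.

14.0 GiB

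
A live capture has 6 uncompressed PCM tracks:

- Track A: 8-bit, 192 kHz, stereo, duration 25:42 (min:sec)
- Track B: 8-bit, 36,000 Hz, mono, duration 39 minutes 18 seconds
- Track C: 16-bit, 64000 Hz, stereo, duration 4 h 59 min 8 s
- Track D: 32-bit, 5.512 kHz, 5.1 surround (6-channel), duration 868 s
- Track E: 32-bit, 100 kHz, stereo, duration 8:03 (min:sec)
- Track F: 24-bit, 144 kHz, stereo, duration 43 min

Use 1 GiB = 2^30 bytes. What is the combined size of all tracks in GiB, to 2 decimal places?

7.45 GiB

Track A: 25:42 (min:sec) = 1,542 s; 192,000 × 1,542 × 1 × 2 = 592,128,000 bytes.
Track B: 39 minutes 18 seconds = 2,358 s; 36,000 × 2,358 × 1 × 1 = 84,888,000 bytes.
Track C: 4 h 59 min 8 s = 17,948 s; 64,000 × 17,948 × 2 × 2 = 4,594,688,000 bytes.
Track D: 5,512 × 868 × 4 × 6 = 114,825,984 bytes.
Track E: 8:03 (min:sec) = 483 s; 100,000 × 483 × 4 × 2 = 386,400,000 bytes.
Track F: 43 min = 2,580 s; 144,000 × 2,580 × 3 × 2 = 2,229,120,000 bytes.
Total = 8,002,049,984 bytes = 7.45 GiB.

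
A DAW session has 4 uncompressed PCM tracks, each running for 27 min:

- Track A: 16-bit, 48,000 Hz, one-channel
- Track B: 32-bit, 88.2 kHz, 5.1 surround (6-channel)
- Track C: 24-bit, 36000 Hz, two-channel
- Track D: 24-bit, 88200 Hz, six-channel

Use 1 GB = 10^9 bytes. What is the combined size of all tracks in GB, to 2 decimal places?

6.51 GB

27 min = 1,620 s.
Track A: 48,000 × 1,620 × 2 × 1 = 155,520,000 bytes.
Track B: 88,200 × 1,620 × 4 × 6 = 3,429,216,000 bytes.
Track C: 36,000 × 1,620 × 3 × 2 = 349,920,000 bytes.
Track D: 88,200 × 1,620 × 3 × 6 = 2,571,912,000 bytes.
Total = 6,506,568,000 bytes = 6.51 GB.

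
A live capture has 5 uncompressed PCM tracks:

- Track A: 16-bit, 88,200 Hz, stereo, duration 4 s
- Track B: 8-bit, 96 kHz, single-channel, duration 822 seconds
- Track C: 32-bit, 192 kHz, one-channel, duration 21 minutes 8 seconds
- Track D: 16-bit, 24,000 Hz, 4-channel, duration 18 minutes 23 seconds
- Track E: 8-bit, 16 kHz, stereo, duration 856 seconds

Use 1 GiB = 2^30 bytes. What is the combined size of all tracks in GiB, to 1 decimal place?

1.2 GiB

Track A: 88,200 × 4 × 2 × 2 = 1,411,200 bytes.
Track B: 96,000 × 822 × 1 × 1 = 78,912,000 bytes.
Track C: 21 minutes 8 seconds = 1,268 s; 192,000 × 1,268 × 4 × 1 = 973,824,000 bytes.
Track D: 18 minutes 23 seconds = 1,103 s; 24,000 × 1,103 × 2 × 4 = 211,776,000 bytes.
Track E: 16,000 × 856 × 1 × 2 = 27,392,000 bytes.
Total = 1,293,315,200 bytes = 1.2 GiB.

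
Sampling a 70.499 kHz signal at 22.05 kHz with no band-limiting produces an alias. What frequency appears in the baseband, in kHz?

Nyquist = 22,050/2 = 11,025 Hz; 70,499 Hz exceeds it.
Alias = |70,499 − 3×22,050| = |70,499 − 66,150| = 4,349 Hz = 4.349 kHz.

4.349 kHz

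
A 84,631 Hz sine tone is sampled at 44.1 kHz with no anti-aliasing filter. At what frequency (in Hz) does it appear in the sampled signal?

3,569 Hz

Nyquist = 44,100/2 = 22,050 Hz; 84,631 Hz exceeds it.
Alias = |84,631 − 2×44,100| = |84,631 − 88,200| = 3,569 Hz.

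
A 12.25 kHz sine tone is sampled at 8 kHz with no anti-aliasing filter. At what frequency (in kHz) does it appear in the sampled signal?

Nyquist = 8,000/2 = 4,000 Hz; 12,250 Hz exceeds it.
Alias = |12,250 − 2×8,000| = |12,250 − 16,000| = 3,750 Hz = 3.75 kHz.

3.75 kHz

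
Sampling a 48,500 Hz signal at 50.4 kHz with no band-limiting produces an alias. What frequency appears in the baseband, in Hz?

Nyquist = 50,400/2 = 25,200 Hz; 48,500 Hz exceeds it.
Alias = |48,500 − 1×50,400| = |48,500 − 50,400| = 1,900 Hz.

1,900 Hz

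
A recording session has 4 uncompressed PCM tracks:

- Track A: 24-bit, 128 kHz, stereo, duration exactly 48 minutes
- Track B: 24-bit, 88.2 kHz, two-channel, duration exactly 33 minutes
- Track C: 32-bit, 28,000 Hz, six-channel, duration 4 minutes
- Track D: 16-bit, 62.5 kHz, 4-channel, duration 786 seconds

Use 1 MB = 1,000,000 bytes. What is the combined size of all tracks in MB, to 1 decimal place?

Track A: exactly 48 minutes = 2,880 s; 128,000 × 2,880 × 3 × 2 = 2,211,840,000 bytes.
Track B: exactly 33 minutes = 1,980 s; 88,200 × 1,980 × 3 × 2 = 1,047,816,000 bytes.
Track C: 4 minutes = 240 s; 28,000 × 240 × 4 × 6 = 161,280,000 bytes.
Track D: 62,500 × 786 × 2 × 4 = 393,000,000 bytes.
Total = 3,813,936,000 bytes = 3813.9 MB.

3813.9 MB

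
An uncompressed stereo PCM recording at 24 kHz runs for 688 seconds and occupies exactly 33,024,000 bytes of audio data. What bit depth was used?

Bytes per sample = 33,024,000 / (24,000 × 688 × 2) = 33,024,000 / 33,024,000 = 1.
Bit depth = 1 × 8 = 8 bits.

8 bits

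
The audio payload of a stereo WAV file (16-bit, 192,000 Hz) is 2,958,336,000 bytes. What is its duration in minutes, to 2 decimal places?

64.20 minutes

Byte rate = 192,000 × 2 × 2 = 768,000 bytes/s.
Duration = 2,958,336,000 / 768,000 = 3,852 s.
3,852 s / 60 = 64.20 minutes.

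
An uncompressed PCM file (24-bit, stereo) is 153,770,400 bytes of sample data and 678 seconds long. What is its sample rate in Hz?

37,800 Hz

Bytes = sample_rate × seconds × bytes_per_sample × channels.
sample_rate = 153,770,400 / (678 × 3 × 2) = 153,770,400 / 4,068 = 37,800 Hz.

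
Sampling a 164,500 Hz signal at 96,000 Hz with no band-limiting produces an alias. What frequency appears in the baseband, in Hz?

Nyquist = 96,000/2 = 48,000 Hz; 164,500 Hz exceeds it.
Alias = |164,500 − 2×96,000| = |164,500 − 192,000| = 27,500 Hz.

27,500 Hz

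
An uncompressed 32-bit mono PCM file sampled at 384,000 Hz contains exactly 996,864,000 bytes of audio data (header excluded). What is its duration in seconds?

649 seconds

Byte rate = 384,000 × 4 × 1 = 1,536,000 bytes/s.
Duration = 996,864,000 / 1,536,000 = 649 s.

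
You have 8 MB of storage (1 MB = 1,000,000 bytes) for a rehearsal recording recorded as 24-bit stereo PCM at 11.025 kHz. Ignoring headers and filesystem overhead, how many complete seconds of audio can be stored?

Uncompressed byte rate = 11,025 × 3 × 2 = 66,150 bytes/s.
Capacity = 8 × 1,000,000 = 8,000,000 bytes.
8,000,000 / 66,150 ≈ 120.94 s → 120 seconds.

120 seconds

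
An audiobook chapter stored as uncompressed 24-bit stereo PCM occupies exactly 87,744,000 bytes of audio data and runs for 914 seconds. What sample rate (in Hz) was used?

Bytes = sample_rate × seconds × bytes_per_sample × channels.
sample_rate = 87,744,000 / (914 × 3 × 2) = 87,744,000 / 5,484 = 16,000 Hz.

16,000 Hz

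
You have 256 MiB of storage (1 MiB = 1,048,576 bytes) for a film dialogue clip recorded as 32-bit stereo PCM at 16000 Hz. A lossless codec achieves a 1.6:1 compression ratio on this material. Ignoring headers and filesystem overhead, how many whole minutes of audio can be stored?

55 minutes

Uncompressed byte rate = 16,000 × 4 × 2 = 128,000 bytes/s.
After 1.6:1 compression, effective rate ≈ 80000 bytes/s.
Capacity = 256 × 1,048,576 = 268,435,456 bytes.
268,435,456 / effective rate ≈ 3355.44 s → 55 minutes.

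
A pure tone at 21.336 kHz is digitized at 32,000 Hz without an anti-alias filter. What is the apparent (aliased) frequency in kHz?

Nyquist = 32,000/2 = 16,000 Hz; 21,336 Hz exceeds it.
Alias = |21,336 − 1×32,000| = |21,336 − 32,000| = 10,664 Hz = 10.664 kHz.

10.664 kHz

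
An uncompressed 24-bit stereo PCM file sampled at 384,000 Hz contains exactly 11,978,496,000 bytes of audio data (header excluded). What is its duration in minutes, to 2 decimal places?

Byte rate = 384,000 × 3 × 2 = 2,304,000 bytes/s.
Duration = 11,978,496,000 / 2,304,000 = 5,199 s.
5,199 s / 60 = 86.65 minutes.

86.65 minutes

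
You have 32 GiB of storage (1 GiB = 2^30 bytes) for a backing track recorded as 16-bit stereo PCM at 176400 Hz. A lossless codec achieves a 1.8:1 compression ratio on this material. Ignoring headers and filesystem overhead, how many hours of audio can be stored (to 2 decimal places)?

24.35 hours

Uncompressed byte rate = 176,400 × 2 × 2 = 705,600 bytes/s.
After 1.8:1 compression, effective rate ≈ 392000 bytes/s.
Capacity = 32 × 1,073,741,824 = 34,359,738,368 bytes.
34,359,738,368 / effective rate ≈ 87652.39 s → 24.35 hours.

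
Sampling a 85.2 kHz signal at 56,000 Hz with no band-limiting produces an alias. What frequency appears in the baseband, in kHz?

Nyquist = 56,000/2 = 28,000 Hz; 85,200 Hz exceeds it.
Alias = |85,200 − 2×56,000| = |85,200 − 112,000| = 26,800 Hz = 26.8 kHz.

26.8 kHz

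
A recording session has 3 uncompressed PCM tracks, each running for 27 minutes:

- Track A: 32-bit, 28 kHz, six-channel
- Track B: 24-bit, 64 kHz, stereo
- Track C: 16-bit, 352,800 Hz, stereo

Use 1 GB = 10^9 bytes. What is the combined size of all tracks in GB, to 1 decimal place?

4.0 GB

27 minutes = 1,620 s.
Track A: 28,000 × 1,620 × 4 × 6 = 1,088,640,000 bytes.
Track B: 64,000 × 1,620 × 3 × 2 = 622,080,000 bytes.
Track C: 352,800 × 1,620 × 2 × 2 = 2,286,144,000 bytes.
Total = 3,996,864,000 bytes = 4.0 GB.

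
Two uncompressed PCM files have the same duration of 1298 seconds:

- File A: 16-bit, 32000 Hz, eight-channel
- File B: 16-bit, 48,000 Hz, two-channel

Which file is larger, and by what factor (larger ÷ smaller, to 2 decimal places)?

File A: 32,000 × 2 × 8 = 512,000 bytes/s.
File B: 48,000 × 2 × 2 = 192,000 bytes/s.
File A is larger; ratio = 664,576,000 / 249,216,000 = 2.67.

File A, by a factor of 2.67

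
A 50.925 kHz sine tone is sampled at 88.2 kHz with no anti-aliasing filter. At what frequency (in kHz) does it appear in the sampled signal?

37.275 kHz

Nyquist = 88,200/2 = 44,100 Hz; 50,925 Hz exceeds it.
Alias = |50,925 − 1×88,200| = |50,925 − 88,200| = 37,275 Hz = 37.275 kHz.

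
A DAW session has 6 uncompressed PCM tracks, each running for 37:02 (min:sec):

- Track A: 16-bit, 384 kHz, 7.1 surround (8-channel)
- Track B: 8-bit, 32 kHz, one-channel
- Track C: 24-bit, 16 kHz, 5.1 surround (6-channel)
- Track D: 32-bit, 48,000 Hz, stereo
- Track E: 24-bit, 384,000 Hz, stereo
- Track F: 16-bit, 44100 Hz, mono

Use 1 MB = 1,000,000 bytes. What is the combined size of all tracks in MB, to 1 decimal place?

37:02 (min:sec) = 2,222 s.
Track A: 384,000 × 2,222 × 2 × 8 = 13,651,968,000 bytes.
Track B: 32,000 × 2,222 × 1 × 1 = 71,104,000 bytes.
Track C: 16,000 × 2,222 × 3 × 6 = 639,936,000 bytes.
Track D: 48,000 × 2,222 × 4 × 2 = 853,248,000 bytes.
Track E: 384,000 × 2,222 × 3 × 2 = 5,119,488,000 bytes.
Track F: 44,100 × 2,222 × 2 × 1 = 195,980,400 bytes.
Total = 20,531,724,400 bytes = 20531.7 MB.

20531.7 MB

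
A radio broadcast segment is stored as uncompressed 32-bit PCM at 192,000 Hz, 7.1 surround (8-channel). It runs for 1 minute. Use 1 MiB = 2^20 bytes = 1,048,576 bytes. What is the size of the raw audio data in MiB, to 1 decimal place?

Duration = 1 minute = 60 s.
Bytes = 192,000 samples/s × 60 s × 4 bytes/sample × 8 ch = 368,640,000 bytes.
368,640,000 / 1,048,576 = 351.6 MiB.

351.6 MiB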